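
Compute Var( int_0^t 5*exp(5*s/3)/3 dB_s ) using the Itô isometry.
Var = 5*exp(10*t/3)/6 - 5/6

The Itô integral of a deterministic integrand f(s) has mean 0 because each increment f(s) * (B_{s+ds} - B_s) has mean 0. By the Itô isometry:
  Var( int_0^t f(s) dB_s ) = E[ (int_0^t f(s) dB_s)^2 ] = int_0^t f(s)^2 ds.
Here f(s) = 5*exp(5*s/3)/3, so f(s)^2 = 25*exp(10*s/3)/9. Integrate:
  int_0^t (25*exp(10*s/3)/9) ds = 5*exp(10*t/3)/6 - 5/6.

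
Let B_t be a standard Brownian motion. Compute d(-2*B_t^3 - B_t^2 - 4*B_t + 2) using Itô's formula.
d(-2*B_t^3 - B_t^2 - 4*B_t + 2) = (-6*B_t - 1) dt + (-6*B_t^2 - 2*B_t - 4) dB_t

Itô's formula for f(B_t) gives d f(B_t) = f'(B_t) dB_t + (1/2) f''(B_t) dt. Compute derivatives of f(x) = -2*x^3 - x^2 - 4*x + 2:
  f'(x)  = -6*x^2 - 2*x - 4
  f''(x) = -12*x - 2
Substitute x = B_t and multiply the f'' term by 1/2:
  drift     = (1/2) * (-12*x - 2) evaluated at B_t = -6*B_t - 1
  diffusion = (-6*x^2 - 2*x - 4) evaluated at B_t = -6*B_t^2 - 2*B_t - 4
Therefore d(-2*B_t^3 - B_t^2 - 4*B_t + 2) = (-6*B_t - 1) dt + (-6*B_t^2 - 2*B_t - 4) dB_t.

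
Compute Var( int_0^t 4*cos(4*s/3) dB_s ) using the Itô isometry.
Var = 8*t + 6*sin(4*t/3)*cos(4*t/3)

The Itô integral of a deterministic integrand f(s) has mean 0 because each increment f(s) * (B_{s+ds} - B_s) has mean 0. By the Itô isometry:
  Var( int_0^t f(s) dB_s ) = E[ (int_0^t f(s) dB_s)^2 ] = int_0^t f(s)^2 ds.
Here f(s) = 4*cos(4*s/3), so f(s)^2 = 16*cos(4*s/3)^2. Integrate:
  int_0^t (16*cos(4*s/3)^2) ds = 8*t + 6*sin(4*t/3)*cos(4*t/3).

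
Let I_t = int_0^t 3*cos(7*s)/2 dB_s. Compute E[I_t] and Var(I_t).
E[I_t] = 0; Var(I_t) = 9*t/8 + 9*sin(14*t)/112

The Itô integral of a deterministic integrand f(s) has mean 0 because each increment f(s) * (B_{s+ds} - B_s) has mean 0. By the Itô isometry:
  Var( int_0^t f(s) dB_s ) = E[ (int_0^t f(s) dB_s)^2 ] = int_0^t f(s)^2 ds.
Here f(s) = 3*cos(7*s)/2, so f(s)^2 = 9*cos(7*s)^2/4. Integrate:
  int_0^t (9*cos(7*s)^2/4) ds = 9*t/8 + 9*sin(14*t)/112.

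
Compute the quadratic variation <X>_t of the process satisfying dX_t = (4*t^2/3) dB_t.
<X>_t = 16*t^5/45

For an Itô process dX_t = a(t) dt + b(t) dB_t, the quadratic variation is <X>_t = int_0^t b(s)^2 ds (the drift term does not contribute). Here b(s) = 4*s^2/3, so
  b(s)^2 = 16*s^4/9.
Integrating from 0 to t:
  <X>_t = int_0^t (16*s^4/9) ds = 16*t^5/45.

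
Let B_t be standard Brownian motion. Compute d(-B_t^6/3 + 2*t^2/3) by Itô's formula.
d(-B_t^6/3 + 2*t^2/3) = (-5*B_t^4 + 4*t/3) dt + (-2*B_t^5) dB_t

Itô's formula for f(t, x): d f(t, B_t) = (f_t + (1/2) f_xx) dt + f_x dB_t. Compute partials of f(t, x) = 2*t^2/3 - x^6/3:
  f_t(t,x)  = 4*t/3
  f_x(t,x)  = -2*x^5
  f_xx(t,x) = -10*x^4
Assemble drift = f_t + (1/2) f_xx = 4*t/3 - 5*x^4 and diffusion = f_x = -2*x^5. Substituting x = B_t:
  d(-B_t^6/3 + 2*t^2/3) = (-5*B_t^4 + 4*t/3) dt + (-2*B_t^5) dB_t.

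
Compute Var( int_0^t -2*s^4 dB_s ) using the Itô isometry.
Var = 4*t^9/9

The Itô integral of a deterministic integrand f(s) has mean 0 because each increment f(s) * (B_{s+ds} - B_s) has mean 0. By the Itô isometry:
  Var( int_0^t f(s) dB_s ) = E[ (int_0^t f(s) dB_s)^2 ] = int_0^t f(s)^2 ds.
Here f(s) = -2*s^4, so f(s)^2 = 4*s^8. Integrate:
  int_0^t (4*s^8) ds = 4*t^9/9.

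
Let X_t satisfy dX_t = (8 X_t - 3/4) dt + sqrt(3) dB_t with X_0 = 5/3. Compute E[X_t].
E[X_t] = 151*exp(8*t)/96 + 3/32

Taking expectations and using E[dB_t] = 0, the mean m(t) = E[X_t] satisfies the ODE m'(t) = a m(t) + b with m(0) = x_0. With a = 8, b = -3/4, x_0 = 5/3, the solution is
  m(t) = x_0 * exp(a t) + (b/a) * (exp(a t) - 1)
       = (5/3) * exp(8 t) + ((-3/4)/8) * (exp(8 t) - 1)
       = 151*exp(8*t)/96 + 3/32.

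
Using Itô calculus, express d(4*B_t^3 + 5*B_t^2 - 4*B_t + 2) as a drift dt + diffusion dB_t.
d(4*B_t^3 + 5*B_t^2 - 4*B_t + 2) = (12*B_t + 5) dt + (12*B_t^2 + 10*B_t - 4) dB_t

Itô's formula for f(B_t) gives d f(B_t) = f'(B_t) dB_t + (1/2) f''(B_t) dt. Compute derivatives of f(x) = 4*x^3 + 5*x^2 - 4*x + 2:
  f'(x)  = 12*x^2 + 10*x - 4
  f''(x) = 24*x + 10
Substitute x = B_t and multiply the f'' term by 1/2:
  drift     = (1/2) * (24*x + 10) evaluated at B_t = 12*B_t + 5
  diffusion = (12*x^2 + 10*x - 4) evaluated at B_t = 12*B_t^2 + 10*B_t - 4
Therefore d(4*B_t^3 + 5*B_t^2 - 4*B_t + 2) = (12*B_t + 5) dt + (12*B_t^2 + 10*B_t - 4) dB_t.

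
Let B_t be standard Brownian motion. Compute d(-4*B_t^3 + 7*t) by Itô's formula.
d(-4*B_t^3 + 7*t) = (7 - 12*B_t) dt + (-12*B_t^2) dB_t

Itô's formula for f(t, x): d f(t, B_t) = (f_t + (1/2) f_xx) dt + f_x dB_t. Compute partials of f(t, x) = 7*t - 4*x^3:
  f_t(t,x)  = 7
  f_x(t,x)  = -12*x^2
  f_xx(t,x) = -24*x
Assemble drift = f_t + (1/2) f_xx = 7 - 12*x and diffusion = f_x = -12*x^2. Substituting x = B_t:
  d(-4*B_t^3 + 7*t) = (7 - 12*B_t) dt + (-12*B_t^2) dB_t.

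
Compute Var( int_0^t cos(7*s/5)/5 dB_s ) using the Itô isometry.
Var = t/50 + sin(14*t/5)/140

The Itô integral of a deterministic integrand f(s) has mean 0 because each increment f(s) * (B_{s+ds} - B_s) has mean 0. By the Itô isometry:
  Var( int_0^t f(s) dB_s ) = E[ (int_0^t f(s) dB_s)^2 ] = int_0^t f(s)^2 ds.
Here f(s) = cos(7*s/5)/5, so f(s)^2 = cos(7*s/5)^2/25. Integrate:
  int_0^t (cos(7*s/5)^2/25) ds = t/50 + sin(14*t/5)/140.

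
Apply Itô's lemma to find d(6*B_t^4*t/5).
d(6*B_t^4*t/5) = (6*B_t^2*(B_t^2 + 6*t)/5) dt + (24*B_t^3*t/5) dB_t

Itô's formula for f(t, x): d f(t, B_t) = (f_t + (1/2) f_xx) dt + f_x dB_t. Compute partials of f(t, x) = 6*t*x^4/5:
  f_t(t,x)  = 6*x^4/5
  f_x(t,x)  = 24*t*x^3/5
  f_xx(t,x) = 72*t*x^2/5
Assemble drift = f_t + (1/2) f_xx = 6*x^2*(6*t + x^2)/5 and diffusion = f_x = 24*t*x^3/5. Substituting x = B_t:
  d(6*B_t^4*t/5) = (6*B_t^2*(B_t^2 + 6*t)/5) dt + (24*B_t^3*t/5) dB_t.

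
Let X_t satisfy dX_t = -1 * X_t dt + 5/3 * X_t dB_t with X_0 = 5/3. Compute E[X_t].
E[X_t] = 5*exp(-t)/3

For GBM dX = mu X dt + sigma X dB with X_0 = x_0, apply Itô to Y = log X: dY = (mu - sigma^2/2) dt + sigma dB, so Y_t = log(x_0) + (mu - sigma^2/2) t + sigma B_t and hence X_t = x_0 * exp((mu - sigma^2/2) t + sigma B_t).
With mu = -1, sigma = 5/3, x_0 = 5/3, this gives:
  X_t = 5/3 * exp((-43/18) * t + (5/3) * B_t).
Since sigma*B_t ~ Normal(0, sigma^2 t), E[exp(sigma*B_t)] = exp(sigma^2 t / 2); so E[X_t] = x_0 * exp((mu - sigma^2/2) t) * exp(sigma^2 t / 2) = x_0 * exp(mu t) = 5*exp(-t)/3.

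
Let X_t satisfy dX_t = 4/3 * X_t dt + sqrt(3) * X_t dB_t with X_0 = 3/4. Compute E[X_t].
E[X_t] = 3*exp(4*t/3)/4

For GBM dX = mu X dt + sigma X dB with X_0 = x_0, apply Itô to Y = log X: dY = (mu - sigma^2/2) dt + sigma dB, so Y_t = log(x_0) + (mu - sigma^2/2) t + sigma B_t and hence X_t = x_0 * exp((mu - sigma^2/2) t + sigma B_t).
With mu = 4/3, sigma = sqrt(3), x_0 = 3/4, this gives:
  X_t = 3/4 * exp((-1/6) * t + (sqrt(3)) * B_t).
Since sigma*B_t ~ Normal(0, sigma^2 t), E[exp(sigma*B_t)] = exp(sigma^2 t / 2); so E[X_t] = x_0 * exp((mu - sigma^2/2) t) * exp(sigma^2 t / 2) = x_0 * exp(mu t) = 3*exp(4*t/3)/4.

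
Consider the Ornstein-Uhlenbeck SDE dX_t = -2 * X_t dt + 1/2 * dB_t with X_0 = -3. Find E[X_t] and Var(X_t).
E[X_t] = -3*exp(-2*t); Var(X_t) = 1/16 - exp(-4*t)/16

The OU SDE dX = -theta X dt + sigma dB admits the integrating factor exp(theta t): d(exp(theta t) X_t) = sigma exp(theta t) dB_t. Integrating from 0 to t:
  X_t = x_0 * exp(-theta t) + sigma * int_0^t exp(-theta (t-s)) dB_s.
The Itô integral has mean 0 and (by the Itô isometry) variance sigma^2 * int_0^t exp(-2 theta (t - s)) ds = sigma^2 * (1 - exp(-2 theta t)) / (2 theta).
With theta = 2, sigma = 1/2, x_0 = -3:
  E[X_t] = -3 * exp(-2 t) = -3*exp(-2*t)
  Var(X_t) = (1/2)^2 * (1 - exp(-2*2 t)) / (2 * 2) = 1/16 - exp(-4*t)/16.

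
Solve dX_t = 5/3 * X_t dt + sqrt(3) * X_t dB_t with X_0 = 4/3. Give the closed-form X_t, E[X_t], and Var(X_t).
X_t = 4/3 * exp((1/6) t + (sqrt(3)) B_t); E[X_t] = 4*exp(5*t/3)/3; Var(X_t) = 16*(exp(3*t) - 1)*exp(10*t/3)/9

For GBM dX = mu X dt + sigma X dB with X_0 = x_0, apply Itô to Y = log X: dY = (mu - sigma^2/2) dt + sigma dB, so Y_t = log(x_0) + (mu - sigma^2/2) t + sigma B_t and hence X_t = x_0 * exp((mu - sigma^2/2) t + sigma B_t).
With mu = 5/3, sigma = sqrt(3), x_0 = 4/3, this gives:
  X_t = 4/3 * exp((1/6) * t + (sqrt(3)) * B_t).
Since sigma*B_t ~ Normal(0, sigma^2 t), E[exp(sigma*B_t)] = exp(sigma^2 t / 2); so E[X_t] = x_0 * exp((mu - sigma^2/2) t) * exp(sigma^2 t / 2) = x_0 * exp(mu t) = 4*exp(5*t/3)/3.
Var(X_t) = E[X_t^2] - (E[X_t])^2 = x_0^2 * exp(2 mu t) * (exp(sigma^2 t) - 1) = 16*(exp(3*t) - 1)*exp(10*t/3)/9.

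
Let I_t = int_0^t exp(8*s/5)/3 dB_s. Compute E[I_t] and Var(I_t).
E[I_t] = 0; Var(I_t) = 5*exp(16*t/5)/144 - 5/144

The Itô integral of a deterministic integrand f(s) has mean 0 because each increment f(s) * (B_{s+ds} - B_s) has mean 0. By the Itô isometry:
  Var( int_0^t f(s) dB_s ) = E[ (int_0^t f(s) dB_s)^2 ] = int_0^t f(s)^2 ds.
Here f(s) = exp(8*s/5)/3, so f(s)^2 = exp(16*s/5)/9. Integrate:
  int_0^t (exp(16*s/5)/9) ds = 5*exp(16*t/5)/144 - 5/144.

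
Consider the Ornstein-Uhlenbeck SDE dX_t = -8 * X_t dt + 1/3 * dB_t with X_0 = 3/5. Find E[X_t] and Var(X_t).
E[X_t] = 3*exp(-8*t)/5; Var(X_t) = 1/144 - exp(-16*t)/144

The OU SDE dX = -theta X dt + sigma dB admits the integrating factor exp(theta t): d(exp(theta t) X_t) = sigma exp(theta t) dB_t. Integrating from 0 to t:
  X_t = x_0 * exp(-theta t) + sigma * int_0^t exp(-theta (t-s)) dB_s.
The Itô integral has mean 0 and (by the Itô isometry) variance sigma^2 * int_0^t exp(-2 theta (t - s)) ds = sigma^2 * (1 - exp(-2 theta t)) / (2 theta).
With theta = 8, sigma = 1/3, x_0 = 3/5:
  E[X_t] = 3/5 * exp(-8 t) = 3*exp(-8*t)/5
  Var(X_t) = (1/3)^2 * (1 - exp(-2*8 t)) / (2 * 8) = 1/144 - exp(-16*t)/144.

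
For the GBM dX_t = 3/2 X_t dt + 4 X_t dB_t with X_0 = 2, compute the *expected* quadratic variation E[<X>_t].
E[<X>_t] = 64*exp(19*t)/19 - 64/19

<X>_t = int_0^t (4 * X_s)^2 ds. Taking expectation inside the integral: E[<X>_t] = 4^2 * int_0^t E[X_s^2] ds. For GBM, E[X_s^2] = x_0^2 * exp((2 mu + sigma^2) s). Integrating:
  E[<X>_t] = 4^2 * 2^2 * (exp((2*(3/2) + 4^2) t) - 1) / (2*(3/2) + 4^2)
           = 4^2 * 2^2 * (exp(19 t) - 1) / 19 = 64*exp(19*t)/19 - 64/19.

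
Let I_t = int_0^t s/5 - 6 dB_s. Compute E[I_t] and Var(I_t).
E[I_t] = 0; Var(I_t) = t*(t^2 - 90*t + 2700)/75

The Itô integral of a deterministic integrand f(s) has mean 0 because each increment f(s) * (B_{s+ds} - B_s) has mean 0. By the Itô isometry:
  Var( int_0^t f(s) dB_s ) = E[ (int_0^t f(s) dB_s)^2 ] = int_0^t f(s)^2 ds.
Here f(s) = s/5 - 6, so f(s)^2 = (s - 30)^2/25. Integrate:
  int_0^t ((s - 30)^2/25) ds = t*(t^2 - 90*t + 2700)/75.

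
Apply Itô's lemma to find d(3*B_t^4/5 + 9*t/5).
d(3*B_t^4/5 + 9*t/5) = (18*B_t^2/5 + 9/5) dt + (12*B_t^3/5) dB_t

Itô's formula for f(t, x): d f(t, B_t) = (f_t + (1/2) f_xx) dt + f_x dB_t. Compute partials of f(t, x) = 9*t/5 + 3*x^4/5:
  f_t(t,x)  = 9/5
  f_x(t,x)  = 12*x^3/5
  f_xx(t,x) = 36*x^2/5
Assemble drift = f_t + (1/2) f_xx = 18*x^2/5 + 9/5 and diffusion = f_x = 12*x^3/5. Substituting x = B_t:
  d(3*B_t^4/5 + 9*t/5) = (18*B_t^2/5 + 9/5) dt + (12*B_t^3/5) dB_t.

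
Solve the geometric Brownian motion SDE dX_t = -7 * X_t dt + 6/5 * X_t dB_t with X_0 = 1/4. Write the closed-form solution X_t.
X_t = 1/4 * exp((-193/25) * t + (6/5) * B_t)

For GBM dX = mu X dt + sigma X dB with X_0 = x_0, apply Itô to Y = log X: dY = (mu - sigma^2/2) dt + sigma dB, so Y_t = log(x_0) + (mu - sigma^2/2) t + sigma B_t and hence X_t = x_0 * exp((mu - sigma^2/2) t + sigma B_t).
With mu = -7, sigma = 6/5, x_0 = 1/4, this gives:
  X_t = 1/4 * exp((-193/25) * t + (6/5) * B_t).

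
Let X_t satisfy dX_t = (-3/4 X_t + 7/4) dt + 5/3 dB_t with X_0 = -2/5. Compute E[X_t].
E[X_t] = 7/3 - 41*exp(-3*t/4)/15

Taking expectations and using E[dB_t] = 0, the mean m(t) = E[X_t] satisfies the ODE m'(t) = a m(t) + b with m(0) = x_0. With a = -3/4, b = 7/4, x_0 = -2/5, the solution is
  m(t) = x_0 * exp(a t) + (b/a) * (exp(a t) - 1)
       = (-2/5) * exp((-3/4) t) + ((7/4)/(-3/4)) * (exp((-3/4) t) - 1)
       = 7/3 - 41*exp(-3*t/4)/15.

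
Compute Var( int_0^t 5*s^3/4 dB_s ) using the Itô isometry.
Var = 25*t^7/112

The Itô integral of a deterministic integrand f(s) has mean 0 because each increment f(s) * (B_{s+ds} - B_s) has mean 0. By the Itô isometry:
  Var( int_0^t f(s) dB_s ) = E[ (int_0^t f(s) dB_s)^2 ] = int_0^t f(s)^2 ds.
Here f(s) = 5*s^3/4, so f(s)^2 = 25*s^6/16. Integrate:
  int_0^t (25*s^6/16) ds = 25*t^7/112.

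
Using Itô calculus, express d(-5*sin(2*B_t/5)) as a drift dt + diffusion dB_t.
d(-5*sin(2*B_t/5)) = (2*sin(2*B_t/5)/5) dt + (-2*cos(2*B_t/5)) dB_t

Itô's formula for f(B_t) gives d f(B_t) = f'(B_t) dB_t + (1/2) f''(B_t) dt. Compute derivatives of f(x) = -5*sin(2*x/5):
  f'(x)  = -2*cos(2*x/5)
  f''(x) = 4*sin(2*x/5)/5
Substitute x = B_t and multiply the f'' term by 1/2:
  drift     = (1/2) * (4*sin(2*x/5)/5) evaluated at B_t = 2*sin(2*B_t/5)/5
  diffusion = (-2*cos(2*x/5)) evaluated at B_t = -2*cos(2*B_t/5)
Therefore d(-5*sin(2*B_t/5)) = (2*sin(2*B_t/5)/5) dt + (-2*cos(2*B_t/5)) dB_t.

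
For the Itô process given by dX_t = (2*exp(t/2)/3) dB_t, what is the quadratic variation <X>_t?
<X>_t = 4*exp(t)/9 - 4/9

For an Itô process dX_t = a(t) dt + b(t) dB_t, the quadratic variation is <X>_t = int_0^t b(s)^2 ds (the drift term does not contribute). Here b(s) = 2*exp(s/2)/3, so
  b(s)^2 = 4*exp(s)/9.
Integrating from 0 to t:
  <X>_t = int_0^t (4*exp(s)/9) ds = 4*exp(t)/9 - 4/9.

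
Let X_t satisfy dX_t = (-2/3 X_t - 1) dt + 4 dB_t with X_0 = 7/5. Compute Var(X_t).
Var(X_t) = 12 - 12*exp(-4*t/3)

The variance V(t) = Var(X_t) satisfies V'(t) = 2 a V(t) + c^2 with V(0) = 0 (drift coefficient is linear in X, diffusion is constant). With a = -2/3, c = 4, the solution is
  V(t) = (c^2 / (2 a)) * (exp(2 a t) - 1)
       = (4^2 / (2*(-2/3))) * (exp((-4/3) t) - 1)
       = 12 - 12*exp(-4*t/3).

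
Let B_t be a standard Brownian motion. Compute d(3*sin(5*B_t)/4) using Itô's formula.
d(3*sin(5*B_t)/4) = (-75*sin(5*B_t)/8) dt + (15*cos(5*B_t)/4) dB_t

Itô's formula for f(B_t) gives d f(B_t) = f'(B_t) dB_t + (1/2) f''(B_t) dt. Compute derivatives of f(x) = 3*sin(5*x)/4:
  f'(x)  = 15*cos(5*x)/4
  f''(x) = -75*sin(5*x)/4
Substitute x = B_t and multiply the f'' term by 1/2:
  drift     = (1/2) * (-75*sin(5*x)/4) evaluated at B_t = -75*sin(5*B_t)/8
  diffusion = (15*cos(5*x)/4) evaluated at B_t = 15*cos(5*B_t)/4
Therefore d(3*sin(5*B_t)/4) = (-75*sin(5*B_t)/8) dt + (15*cos(5*B_t)/4) dB_t.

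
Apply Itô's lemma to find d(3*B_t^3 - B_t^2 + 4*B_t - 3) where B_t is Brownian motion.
d(3*B_t^3 - B_t^2 + 4*B_t - 3) = (9*B_t - 1) dt + (9*B_t^2 - 2*B_t + 4) dB_t

Itô's formula for f(B_t) gives d f(B_t) = f'(B_t) dB_t + (1/2) f''(B_t) dt. Compute derivatives of f(x) = 3*x^3 - x^2 + 4*x - 3:
  f'(x)  = 9*x^2 - 2*x + 4
  f''(x) = 18*x - 2
Substitute x = B_t and multiply the f'' term by 1/2:
  drift     = (1/2) * (18*x - 2) evaluated at B_t = 9*B_t - 1
  diffusion = (9*x^2 - 2*x + 4) evaluated at B_t = 9*B_t^2 - 2*B_t + 4
Therefore d(3*B_t^3 - B_t^2 + 4*B_t - 3) = (9*B_t - 1) dt + (9*B_t^2 - 2*B_t + 4) dB_t.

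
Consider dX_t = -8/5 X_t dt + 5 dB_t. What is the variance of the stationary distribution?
lim Var(X_t) = 125/16

The OU SDE dX = -theta X dt + sigma dB admits the integrating factor exp(theta t): d(exp(theta t) X_t) = sigma exp(theta t) dB_t. Integrating from 0 to t gives X_t = x_0 * exp(-theta t) + sigma * int_0^t exp(-theta (t-s)) dB_s for any initial x_0. The Itô integral has variance (by the Itô isometry) sigma^2 * int_0^t exp(-2 theta (t - s)) ds = sigma^2 * (1 - exp(-2 theta t)) / (2 theta), independent of x_0.
With theta = 8/5, sigma = 5:
  Var(X_t) = (5)^2 * (1 - exp(-2*8/5 t)) / (2 * 8/5) = 125/16 - 125*exp(-16*t/5)/16.
As t -> infinity, exp(-2*8/5 t) -> 0, so the stationary variance is sigma^2 / (2 theta) = 125/16.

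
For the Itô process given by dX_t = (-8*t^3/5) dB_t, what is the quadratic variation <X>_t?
<X>_t = 64*t^7/175

For an Itô process dX_t = a(t) dt + b(t) dB_t, the quadratic variation is <X>_t = int_0^t b(s)^2 ds (the drift term does not contribute). Here b(s) = -8*s^3/5, so
  b(s)^2 = 64*s^6/25.
Integrating from 0 to t:
  <X>_t = int_0^t (64*s^6/25) ds = 64*t^7/175.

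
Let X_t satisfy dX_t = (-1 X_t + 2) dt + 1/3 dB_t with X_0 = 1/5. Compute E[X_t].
E[X_t] = 2 - 9*exp(-t)/5

Taking expectations and using E[dB_t] = 0, the mean m(t) = E[X_t] satisfies the ODE m'(t) = a m(t) + b with m(0) = x_0. With a = -1, b = 2, x_0 = 1/5, the solution is
  m(t) = x_0 * exp(a t) + (b/a) * (exp(a t) - 1)
       = (1/5) * exp((-1) t) + (2/(-1)) * (exp((-1) t) - 1)
       = 2 - 9*exp(-t)/5.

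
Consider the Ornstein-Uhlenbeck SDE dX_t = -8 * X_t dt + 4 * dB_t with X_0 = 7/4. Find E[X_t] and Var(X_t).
E[X_t] = 7*exp(-8*t)/4; Var(X_t) = 1 - exp(-16*t)

The OU SDE dX = -theta X dt + sigma dB admits the integrating factor exp(theta t): d(exp(theta t) X_t) = sigma exp(theta t) dB_t. Integrating from 0 to t:
  X_t = x_0 * exp(-theta t) + sigma * int_0^t exp(-theta (t-s)) dB_s.
The Itô integral has mean 0 and (by the Itô isometry) variance sigma^2 * int_0^t exp(-2 theta (t - s)) ds = sigma^2 * (1 - exp(-2 theta t)) / (2 theta).
With theta = 8, sigma = 4, x_0 = 7/4:
  E[X_t] = 7/4 * exp(-8 t) = 7*exp(-8*t)/4
  Var(X_t) = (4)^2 * (1 - exp(-2*8 t)) / (2 * 8) = 1 - exp(-16*t).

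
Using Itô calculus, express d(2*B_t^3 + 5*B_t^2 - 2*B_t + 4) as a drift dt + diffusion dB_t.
d(2*B_t^3 + 5*B_t^2 - 2*B_t + 4) = (6*B_t + 5) dt + (6*B_t^2 + 10*B_t - 2) dB_t

Itô's formula for f(B_t) gives d f(B_t) = f'(B_t) dB_t + (1/2) f''(B_t) dt. Compute derivatives of f(x) = 2*x^3 + 5*x^2 - 2*x + 4:
  f'(x)  = 6*x^2 + 10*x - 2
  f''(x) = 12*x + 10
Substitute x = B_t and multiply the f'' term by 1/2:
  drift     = (1/2) * (12*x + 10) evaluated at B_t = 6*B_t + 5
  diffusion = (6*x^2 + 10*x - 2) evaluated at B_t = 6*B_t^2 + 10*B_t - 2
Therefore d(2*B_t^3 + 5*B_t^2 - 2*B_t + 4) = (6*B_t + 5) dt + (6*B_t^2 + 10*B_t - 2) dB_t.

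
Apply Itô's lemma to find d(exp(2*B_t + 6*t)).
d(exp(2*B_t + 6*t)) = (8*exp(2*B_t + 6*t)) dt + (2*exp(2*B_t + 6*t)) dB_t

Itô's formula for f(t, x): d f(t, B_t) = (f_t + (1/2) f_xx) dt + f_x dB_t. Compute partials of f(t, x) = exp(6*t + 2*x):
  f_t(t,x)  = 6*exp(6*t + 2*x)
  f_x(t,x)  = 2*exp(6*t + 2*x)
  f_xx(t,x) = 4*exp(6*t + 2*x)
Assemble drift = f_t + (1/2) f_xx = 8*exp(6*t + 2*x) and diffusion = f_x = 2*exp(6*t + 2*x). Substituting x = B_t:
  d(exp(2*B_t + 6*t)) = (8*exp(2*B_t + 6*t)) dt + (2*exp(2*B_t + 6*t)) dB_t.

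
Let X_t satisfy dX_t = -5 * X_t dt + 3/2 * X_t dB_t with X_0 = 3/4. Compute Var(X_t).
Var(X_t) = (9*exp(9*t/4) - 9)*exp(-10*t)/16

For GBM dX = mu X dt + sigma X dB with X_0 = x_0, apply Itô to Y = log X: dY = (mu - sigma^2/2) dt + sigma dB, so Y_t = log(x_0) + (mu - sigma^2/2) t + sigma B_t and hence X_t = x_0 * exp((mu - sigma^2/2) t + sigma B_t).
With mu = -5, sigma = 3/2, x_0 = 3/4, this gives:
  X_t = 3/4 * exp((-49/8) * t + (3/2) * B_t).
Since sigma*B_t ~ Normal(0, sigma^2 t), E[exp(sigma*B_t)] = exp(sigma^2 t / 2); so E[X_t] = x_0 * exp((mu - sigma^2/2) t) * exp(sigma^2 t / 2) = x_0 * exp(mu t) = 3*exp(-5*t)/4.
Var(X_t) = E[X_t^2] - (E[X_t])^2 = x_0^2 * exp(2 mu t) * (exp(sigma^2 t) - 1) = (9*exp(9*t/4) - 9)*exp(-10*t)/16.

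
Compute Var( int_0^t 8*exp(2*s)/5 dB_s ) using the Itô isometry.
Var = 16*exp(4*t)/25 - 16/25

The Itô integral of a deterministic integrand f(s) has mean 0 because each increment f(s) * (B_{s+ds} - B_s) has mean 0. By the Itô isometry:
  Var( int_0^t f(s) dB_s ) = E[ (int_0^t f(s) dB_s)^2 ] = int_0^t f(s)^2 ds.
Here f(s) = 8*exp(2*s)/5, so f(s)^2 = 64*exp(4*s)/25. Integrate:
  int_0^t (64*exp(4*s)/25) ds = 16*exp(4*t)/25 - 16/25.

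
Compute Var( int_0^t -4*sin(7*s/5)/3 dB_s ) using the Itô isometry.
Var = 8*t/9 - 20*sin(14*t/5)/63

The Itô integral of a deterministic integrand f(s) has mean 0 because each increment f(s) * (B_{s+ds} - B_s) has mean 0. By the Itô isometry:
  Var( int_0^t f(s) dB_s ) = E[ (int_0^t f(s) dB_s)^2 ] = int_0^t f(s)^2 ds.
Here f(s) = -4*sin(7*s/5)/3, so f(s)^2 = 16*sin(7*s/5)^2/9. Integrate:
  int_0^t (16*sin(7*s/5)^2/9) ds = 8*t/9 - 20*sin(14*t/5)/63.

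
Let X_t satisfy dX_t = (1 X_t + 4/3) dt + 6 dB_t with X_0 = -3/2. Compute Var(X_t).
Var(X_t) = 18*exp(2*t) - 18

The variance V(t) = Var(X_t) satisfies V'(t) = 2 a V(t) + c^2 with V(0) = 0 (drift coefficient is linear in X, diffusion is constant). With a = 1, c = 6, the solution is
  V(t) = (c^2 / (2 a)) * (exp(2 a t) - 1)
       = (6^2 / (2*1)) * (exp(2 t) - 1)
       = 18*exp(2*t) - 18.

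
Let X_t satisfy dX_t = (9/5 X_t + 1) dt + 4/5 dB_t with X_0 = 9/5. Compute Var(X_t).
Var(X_t) = 8*exp(18*t/5)/45 - 8/45

The variance V(t) = Var(X_t) satisfies V'(t) = 2 a V(t) + c^2 with V(0) = 0 (drift coefficient is linear in X, diffusion is constant). With a = 9/5, c = 4/5, the solution is
  V(t) = (c^2 / (2 a)) * (exp(2 a t) - 1)
       = ((4/5)^2 / (2*(9/5))) * (exp((18/5) t) - 1)
       = 8*exp(18*t/5)/45 - 8/45.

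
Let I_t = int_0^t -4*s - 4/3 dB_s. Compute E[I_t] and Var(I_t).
E[I_t] = 0; Var(I_t) = 16*t*(3*t^2 + 3*t + 1)/9

The Itô integral of a deterministic integrand f(s) has mean 0 because each increment f(s) * (B_{s+ds} - B_s) has mean 0. By the Itô isometry:
  Var( int_0^t f(s) dB_s ) = E[ (int_0^t f(s) dB_s)^2 ] = int_0^t f(s)^2 ds.
Here f(s) = -4*s - 4/3, so f(s)^2 = 16*(3*s + 1)^2/9. Integrate:
  int_0^t (16*(3*s + 1)^2/9) ds = 16*t*(3*t^2 + 3*t + 1)/9.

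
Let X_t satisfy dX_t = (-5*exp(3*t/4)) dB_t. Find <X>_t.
<X>_t = 50*exp(3*t/2)/3 - 50/3

For an Itô process dX_t = a(t) dt + b(t) dB_t, the quadratic variation is <X>_t = int_0^t b(s)^2 ds (the drift term does not contribute). Here b(s) = -5*exp(3*s/4), so
  b(s)^2 = 25*exp(3*s/2).
Integrating from 0 to t:
  <X>_t = int_0^t (25*exp(3*s/2)) ds = 50*exp(3*t/2)/3 - 50/3.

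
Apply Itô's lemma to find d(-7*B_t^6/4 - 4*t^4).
d(-7*B_t^6/4 - 4*t^4) = (-105*B_t^4/4 - 16*t^3) dt + (-21*B_t^5/2) dB_t

Itô's formula for f(t, x): d f(t, B_t) = (f_t + (1/2) f_xx) dt + f_x dB_t. Compute partials of f(t, x) = -4*t^4 - 7*x^6/4:
  f_t(t,x)  = -16*t^3
  f_x(t,x)  = -21*x^5/2
  f_xx(t,x) = -105*x^4/2
Assemble drift = f_t + (1/2) f_xx = -16*t^3 - 105*x^4/4 and diffusion = f_x = -21*x^5/2. Substituting x = B_t:
  d(-7*B_t^6/4 - 4*t^4) = (-105*B_t^4/4 - 16*t^3) dt + (-21*B_t^5/2) dB_t.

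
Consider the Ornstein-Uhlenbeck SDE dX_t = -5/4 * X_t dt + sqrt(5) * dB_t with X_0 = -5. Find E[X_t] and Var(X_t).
E[X_t] = -5*exp(-5*t/4); Var(X_t) = 2 - 2*exp(-5*t/2)

The OU SDE dX = -theta X dt + sigma dB admits the integrating factor exp(theta t): d(exp(theta t) X_t) = sigma exp(theta t) dB_t. Integrating from 0 to t:
  X_t = x_0 * exp(-theta t) + sigma * int_0^t exp(-theta (t-s)) dB_s.
The Itô integral has mean 0 and (by the Itô isometry) variance sigma^2 * int_0^t exp(-2 theta (t - s)) ds = sigma^2 * (1 - exp(-2 theta t)) / (2 theta).
With theta = 5/4, sigma = sqrt(5), x_0 = -5:
  E[X_t] = -5 * exp(-5/4 t) = -5*exp(-5*t/4)
  Var(X_t) = (sqrt(5))^2 * (1 - exp(-2*5/4 t)) / (2 * 5/4) = 2 - 2*exp(-5*t/2).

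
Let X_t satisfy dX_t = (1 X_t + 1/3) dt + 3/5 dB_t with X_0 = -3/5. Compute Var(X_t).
Var(X_t) = 9*exp(2*t)/50 - 9/50

The variance V(t) = Var(X_t) satisfies V'(t) = 2 a V(t) + c^2 with V(0) = 0 (drift coefficient is linear in X, diffusion is constant). With a = 1, c = 3/5, the solution is
  V(t) = (c^2 / (2 a)) * (exp(2 a t) - 1)
       = ((3/5)^2 / (2*1)) * (exp(2 t) - 1)
       = 9*exp(2*t)/50 - 9/50.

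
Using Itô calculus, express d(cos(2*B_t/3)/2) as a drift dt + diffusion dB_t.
d(cos(2*B_t/3)/2) = (-cos(2*B_t/3)/9) dt + (-sin(2*B_t/3)/3) dB_t

Itô's formula for f(B_t) gives d f(B_t) = f'(B_t) dB_t + (1/2) f''(B_t) dt. Compute derivatives of f(x) = cos(2*x/3)/2:
  f'(x)  = -sin(2*x/3)/3
  f''(x) = -2*cos(2*x/3)/9
Substitute x = B_t and multiply the f'' term by 1/2:
  drift     = (1/2) * (-2*cos(2*x/3)/9) evaluated at B_t = -cos(2*B_t/3)/9
  diffusion = (-sin(2*x/3)/3) evaluated at B_t = -sin(2*B_t/3)/3
Therefore d(cos(2*B_t/3)/2) = (-cos(2*B_t/3)/9) dt + (-sin(2*B_t/3)/3) dB_t.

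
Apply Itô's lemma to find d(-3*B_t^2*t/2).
d(-3*B_t^2*t/2) = (-3*B_t^2/2 - 3*t/2) dt + (-3*B_t*t) dB_t

Itô's formula for f(t, x): d f(t, B_t) = (f_t + (1/2) f_xx) dt + f_x dB_t. Compute partials of f(t, x) = -3*t*x^2/2:
  f_t(t,x)  = -3*x^2/2
  f_x(t,x)  = -3*t*x
  f_xx(t,x) = -3*t
Assemble drift = f_t + (1/2) f_xx = -3*t/2 - 3*x^2/2 and diffusion = f_x = -3*t*x. Substituting x = B_t:
  d(-3*B_t^2*t/2) = (-3*B_t^2/2 - 3*t/2) dt + (-3*B_t*t) dB_t.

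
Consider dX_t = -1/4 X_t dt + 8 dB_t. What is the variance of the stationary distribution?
lim Var(X_t) = 128

The OU SDE dX = -theta X dt + sigma dB admits the integrating factor exp(theta t): d(exp(theta t) X_t) = sigma exp(theta t) dB_t. Integrating from 0 to t gives X_t = x_0 * exp(-theta t) + sigma * int_0^t exp(-theta (t-s)) dB_s for any initial x_0. The Itô integral has variance (by the Itô isometry) sigma^2 * int_0^t exp(-2 theta (t - s)) ds = sigma^2 * (1 - exp(-2 theta t)) / (2 theta), independent of x_0.
With theta = 1/4, sigma = 8:
  Var(X_t) = (8)^2 * (1 - exp(-2*1/4 t)) / (2 * 1/4) = 128 - 128*exp(-t/2).
As t -> infinity, exp(-2*1/4 t) -> 0, so the stationary variance is sigma^2 / (2 theta) = 128.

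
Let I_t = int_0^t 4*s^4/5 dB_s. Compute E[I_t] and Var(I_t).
E[I_t] = 0; Var(I_t) = 16*t^9/225

The Itô integral of a deterministic integrand f(s) has mean 0 because each increment f(s) * (B_{s+ds} - B_s) has mean 0. By the Itô isometry:
  Var( int_0^t f(s) dB_s ) = E[ (int_0^t f(s) dB_s)^2 ] = int_0^t f(s)^2 ds.
Here f(s) = 4*s^4/5, so f(s)^2 = 16*s^8/25. Integrate:
  int_0^t (16*s^8/25) ds = 16*t^9/225.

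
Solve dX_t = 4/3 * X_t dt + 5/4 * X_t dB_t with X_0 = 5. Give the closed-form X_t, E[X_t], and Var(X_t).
X_t = 5 * exp((53/96) t + (5/4) B_t); E[X_t] = 5*exp(4*t/3); Var(X_t) = 25*(exp(25*t/16) - 1)*exp(8*t/3)

For GBM dX = mu X dt + sigma X dB with X_0 = x_0, apply Itô to Y = log X: dY = (mu - sigma^2/2) dt + sigma dB, so Y_t = log(x_0) + (mu - sigma^2/2) t + sigma B_t and hence X_t = x_0 * exp((mu - sigma^2/2) t + sigma B_t).
With mu = 4/3, sigma = 5/4, x_0 = 5, this gives:
  X_t = 5 * exp((53/96) * t + (5/4) * B_t).
Since sigma*B_t ~ Normal(0, sigma^2 t), E[exp(sigma*B_t)] = exp(sigma^2 t / 2); so E[X_t] = x_0 * exp((mu - sigma^2/2) t) * exp(sigma^2 t / 2) = x_0 * exp(mu t) = 5*exp(4*t/3).
Var(X_t) = E[X_t^2] - (E[X_t])^2 = x_0^2 * exp(2 mu t) * (exp(sigma^2 t) - 1) = 25*(exp(25*t/16) - 1)*exp(8*t/3).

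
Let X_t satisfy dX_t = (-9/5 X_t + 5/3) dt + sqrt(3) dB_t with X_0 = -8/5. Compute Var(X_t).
Var(X_t) = 5/6 - 5*exp(-18*t/5)/6

The variance V(t) = Var(X_t) satisfies V'(t) = 2 a V(t) + c^2 with V(0) = 0 (drift coefficient is linear in X, diffusion is constant). With a = -9/5, c = sqrt(3), the solution is
  V(t) = (c^2 / (2 a)) * (exp(2 a t) - 1)
       = (sqrt(3)^2 / (2*(-9/5))) * (exp((-18/5) t) - 1)
       = 5/6 - 5*exp(-18*t/5)/6.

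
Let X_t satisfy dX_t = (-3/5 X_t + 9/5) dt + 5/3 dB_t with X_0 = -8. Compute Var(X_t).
Var(X_t) = 125/54 - 125*exp(-6*t/5)/54

The variance V(t) = Var(X_t) satisfies V'(t) = 2 a V(t) + c^2 with V(0) = 0 (drift coefficient is linear in X, diffusion is constant). With a = -3/5, c = 5/3, the solution is
  V(t) = (c^2 / (2 a)) * (exp(2 a t) - 1)
       = ((5/3)^2 / (2*(-3/5))) * (exp((-6/5) t) - 1)
       = 125/54 - 125*exp(-6*t/5)/54.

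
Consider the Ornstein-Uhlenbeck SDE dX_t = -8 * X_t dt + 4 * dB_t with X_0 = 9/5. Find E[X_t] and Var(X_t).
E[X_t] = 9*exp(-8*t)/5; Var(X_t) = 1 - exp(-16*t)

The OU SDE dX = -theta X dt + sigma dB admits the integrating factor exp(theta t): d(exp(theta t) X_t) = sigma exp(theta t) dB_t. Integrating from 0 to t:
  X_t = x_0 * exp(-theta t) + sigma * int_0^t exp(-theta (t-s)) dB_s.
The Itô integral has mean 0 and (by the Itô isometry) variance sigma^2 * int_0^t exp(-2 theta (t - s)) ds = sigma^2 * (1 - exp(-2 theta t)) / (2 theta).
With theta = 8, sigma = 4, x_0 = 9/5:
  E[X_t] = 9/5 * exp(-8 t) = 9*exp(-8*t)/5
  Var(X_t) = (4)^2 * (1 - exp(-2*8 t)) / (2 * 8) = 1 - exp(-16*t).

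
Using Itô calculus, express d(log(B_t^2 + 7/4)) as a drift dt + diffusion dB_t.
d(log(B_t^2 + 7/4)) = (4*(7 - 4*B_t^2)/(4*B_t^2 + 7)^2) dt + (8*B_t/(4*B_t^2 + 7)) dB_t

Itô's formula for f(B_t) gives d f(B_t) = f'(B_t) dB_t + (1/2) f''(B_t) dt. Compute derivatives of f(x) = log(x^2 + 7/4):
  f'(x)  = 8*x/(4*x^2 + 7)
  f''(x) = 8*(7 - 4*x^2)/(4*x^2 + 7)^2
Substitute x = B_t and multiply the f'' term by 1/2:
  drift     = (1/2) * (8*(7 - 4*x^2)/(4*x^2 + 7)^2) evaluated at B_t = 4*(7 - 4*B_t^2)/(4*B_t^2 + 7)^2
  diffusion = (8*x/(4*x^2 + 7)) evaluated at B_t = 8*B_t/(4*B_t^2 + 7)
Therefore d(log(B_t^2 + 7/4)) = (4*(7 - 4*B_t^2)/(4*B_t^2 + 7)^2) dt + (8*B_t/(4*B_t^2 + 7)) dB_t.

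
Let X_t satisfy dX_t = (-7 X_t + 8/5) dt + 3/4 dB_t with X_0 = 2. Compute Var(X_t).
Var(X_t) = 9/224 - 9*exp(-14*t)/224

The variance V(t) = Var(X_t) satisfies V'(t) = 2 a V(t) + c^2 with V(0) = 0 (drift coefficient is linear in X, diffusion is constant). With a = -7, c = 3/4, the solution is
  V(t) = (c^2 / (2 a)) * (exp(2 a t) - 1)
       = ((3/4)^2 / (2*(-7))) * (exp((-14) t) - 1)
       = 9/224 - 9*exp(-14*t)/224.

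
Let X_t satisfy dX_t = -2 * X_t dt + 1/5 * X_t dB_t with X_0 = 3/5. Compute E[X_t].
E[X_t] = 3*exp(-2*t)/5

For GBM dX = mu X dt + sigma X dB with X_0 = x_0, apply Itô to Y = log X: dY = (mu - sigma^2/2) dt + sigma dB, so Y_t = log(x_0) + (mu - sigma^2/2) t + sigma B_t and hence X_t = x_0 * exp((mu - sigma^2/2) t + sigma B_t).
With mu = -2, sigma = 1/5, x_0 = 3/5, this gives:
  X_t = 3/5 * exp((-101/50) * t + (1/5) * B_t).
Since sigma*B_t ~ Normal(0, sigma^2 t), E[exp(sigma*B_t)] = exp(sigma^2 t / 2); so E[X_t] = x_0 * exp((mu - sigma^2/2) t) * exp(sigma^2 t / 2) = x_0 * exp(mu t) = 3*exp(-2*t)/5.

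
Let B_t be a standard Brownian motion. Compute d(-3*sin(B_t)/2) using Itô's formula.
d(-3*sin(B_t)/2) = (3*sin(B_t)/4) dt + (-3*cos(B_t)/2) dB_t

Itô's formula for f(B_t) gives d f(B_t) = f'(B_t) dB_t + (1/2) f''(B_t) dt. Compute derivatives of f(x) = -3*sin(x)/2:
  f'(x)  = -3*cos(x)/2
  f''(x) = 3*sin(x)/2
Substitute x = B_t and multiply the f'' term by 1/2:
  drift     = (1/2) * (3*sin(x)/2) evaluated at B_t = 3*sin(B_t)/4
  diffusion = (-3*cos(x)/2) evaluated at B_t = -3*cos(B_t)/2
Therefore d(-3*sin(B_t)/2) = (3*sin(B_t)/4) dt + (-3*cos(B_t)/2) dB_t.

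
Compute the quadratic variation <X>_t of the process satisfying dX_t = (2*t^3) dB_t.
<X>_t = 4*t^7/7

For an Itô process dX_t = a(t) dt + b(t) dB_t, the quadratic variation is <X>_t = int_0^t b(s)^2 ds (the drift term does not contribute). Here b(s) = 2*s^3, so
  b(s)^2 = 4*s^6.
Integrating from 0 to t:
  <X>_t = int_0^t (4*s^6) ds = 4*t^7/7.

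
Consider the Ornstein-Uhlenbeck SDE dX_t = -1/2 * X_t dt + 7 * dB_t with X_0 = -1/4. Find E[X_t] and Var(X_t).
E[X_t] = -exp(-t/2)/4; Var(X_t) = 49 - 49*exp(-t)

The OU SDE dX = -theta X dt + sigma dB admits the integrating factor exp(theta t): d(exp(theta t) X_t) = sigma exp(theta t) dB_t. Integrating from 0 to t:
  X_t = x_0 * exp(-theta t) + sigma * int_0^t exp(-theta (t-s)) dB_s.
The Itô integral has mean 0 and (by the Itô isometry) variance sigma^2 * int_0^t exp(-2 theta (t - s)) ds = sigma^2 * (1 - exp(-2 theta t)) / (2 theta).
With theta = 1/2, sigma = 7, x_0 = -1/4:
  E[X_t] = -1/4 * exp(-1/2 t) = -exp(-t/2)/4
  Var(X_t) = (7)^2 * (1 - exp(-2*1/2 t)) / (2 * 1/2) = 49 - 49*exp(-t).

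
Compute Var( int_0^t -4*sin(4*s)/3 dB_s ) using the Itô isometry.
Var = 8*t/9 - 2*sin(4*t)*cos(4*t)/9

The Itô integral of a deterministic integrand f(s) has mean 0 because each increment f(s) * (B_{s+ds} - B_s) has mean 0. By the Itô isometry:
  Var( int_0^t f(s) dB_s ) = E[ (int_0^t f(s) dB_s)^2 ] = int_0^t f(s)^2 ds.
Here f(s) = -4*sin(4*s)/3, so f(s)^2 = 16*sin(4*s)^2/9. Integrate:
  int_0^t (16*sin(4*s)^2/9) ds = 8*t/9 - 2*sin(4*t)*cos(4*t)/9.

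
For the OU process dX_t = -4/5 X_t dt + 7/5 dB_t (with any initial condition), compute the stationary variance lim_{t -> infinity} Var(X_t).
lim Var(X_t) = 49/40

The OU SDE dX = -theta X dt + sigma dB admits the integrating factor exp(theta t): d(exp(theta t) X_t) = sigma exp(theta t) dB_t. Integrating from 0 to t gives X_t = x_0 * exp(-theta t) + sigma * int_0^t exp(-theta (t-s)) dB_s for any initial x_0. The Itô integral has variance (by the Itô isometry) sigma^2 * int_0^t exp(-2 theta (t - s)) ds = sigma^2 * (1 - exp(-2 theta t)) / (2 theta), independent of x_0.
With theta = 4/5, sigma = 7/5:
  Var(X_t) = (7/5)^2 * (1 - exp(-2*4/5 t)) / (2 * 4/5) = 49/40 - 49*exp(-8*t/5)/40.
As t -> infinity, exp(-2*4/5 t) -> 0, so the stationary variance is sigma^2 / (2 theta) = 49/40.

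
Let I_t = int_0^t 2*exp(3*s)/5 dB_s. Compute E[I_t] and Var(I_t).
E[I_t] = 0; Var(I_t) = 2*exp(6*t)/75 - 2/75

The Itô integral of a deterministic integrand f(s) has mean 0 because each increment f(s) * (B_{s+ds} - B_s) has mean 0. By the Itô isometry:
  Var( int_0^t f(s) dB_s ) = E[ (int_0^t f(s) dB_s)^2 ] = int_0^t f(s)^2 ds.
Here f(s) = 2*exp(3*s)/5, so f(s)^2 = 4*exp(6*s)/25. Integrate:
  int_0^t (4*exp(6*s)/25) ds = 2*exp(6*t)/75 - 2/75.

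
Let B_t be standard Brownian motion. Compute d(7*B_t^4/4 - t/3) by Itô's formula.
d(7*B_t^4/4 - t/3) = (21*B_t^2/2 - 1/3) dt + (7*B_t^3) dB_t

Itô's formula for f(t, x): d f(t, B_t) = (f_t + (1/2) f_xx) dt + f_x dB_t. Compute partials of f(t, x) = -t/3 + 7*x^4/4:
  f_t(t,x)  = -1/3
  f_x(t,x)  = 7*x^3
  f_xx(t,x) = 21*x^2
Assemble drift = f_t + (1/2) f_xx = 21*x^2/2 - 1/3 and diffusion = f_x = 7*x^3. Substituting x = B_t:
  d(7*B_t^4/4 - t/3) = (21*B_t^2/2 - 1/3) dt + (7*B_t^3) dB_t.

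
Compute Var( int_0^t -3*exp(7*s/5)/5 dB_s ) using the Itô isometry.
Var = 9*exp(14*t/5)/70 - 9/70

The Itô integral of a deterministic integrand f(s) has mean 0 because each increment f(s) * (B_{s+ds} - B_s) has mean 0. By the Itô isometry:
  Var( int_0^t f(s) dB_s ) = E[ (int_0^t f(s) dB_s)^2 ] = int_0^t f(s)^2 ds.
Here f(s) = -3*exp(7*s/5)/5, so f(s)^2 = 9*exp(14*s/5)/25. Integrate:
  int_0^t (9*exp(14*s/5)/25) ds = 9*exp(14*t/5)/70 - 9/70.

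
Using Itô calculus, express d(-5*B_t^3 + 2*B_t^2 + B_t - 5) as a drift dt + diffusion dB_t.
d(-5*B_t^3 + 2*B_t^2 + B_t - 5) = (2 - 15*B_t) dt + (-15*B_t^2 + 4*B_t + 1) dB_t

Itô's formula for f(B_t) gives d f(B_t) = f'(B_t) dB_t + (1/2) f''(B_t) dt. Compute derivatives of f(x) = -5*x^3 + 2*x^2 + x - 5:
  f'(x)  = -15*x^2 + 4*x + 1
  f''(x) = 4 - 30*x
Substitute x = B_t and multiply the f'' term by 1/2:
  drift     = (1/2) * (4 - 30*x) evaluated at B_t = 2 - 15*B_t
  diffusion = (-15*x^2 + 4*x + 1) evaluated at B_t = -15*B_t^2 + 4*B_t + 1
Therefore d(-5*B_t^3 + 2*B_t^2 + B_t - 5) = (2 - 15*B_t) dt + (-15*B_t^2 + 4*B_t + 1) dB_t.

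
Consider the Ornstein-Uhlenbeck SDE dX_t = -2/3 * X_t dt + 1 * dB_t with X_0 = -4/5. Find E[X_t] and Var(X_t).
E[X_t] = -4*exp(-2*t/3)/5; Var(X_t) = 3/4 - 3*exp(-4*t/3)/4

The OU SDE dX = -theta X dt + sigma dB admits the integrating factor exp(theta t): d(exp(theta t) X_t) = sigma exp(theta t) dB_t. Integrating from 0 to t:
  X_t = x_0 * exp(-theta t) + sigma * int_0^t exp(-theta (t-s)) dB_s.
The Itô integral has mean 0 and (by the Itô isometry) variance sigma^2 * int_0^t exp(-2 theta (t - s)) ds = sigma^2 * (1 - exp(-2 theta t)) / (2 theta).
With theta = 2/3, sigma = 1, x_0 = -4/5:
  E[X_t] = -4/5 * exp(-2/3 t) = -4*exp(-2*t/3)/5
  Var(X_t) = (1)^2 * (1 - exp(-2*2/3 t)) / (2 * 2/3) = 3/4 - 3*exp(-4*t/3)/4.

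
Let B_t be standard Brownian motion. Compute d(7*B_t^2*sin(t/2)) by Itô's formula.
d(7*B_t^2*sin(t/2)) = (7*B_t^2*cos(t/2)/2 + 7*sin(t/2)) dt + (14*B_t*sin(t/2)) dB_t

Itô's formula for f(t, x): d f(t, B_t) = (f_t + (1/2) f_xx) dt + f_x dB_t. Compute partials of f(t, x) = 7*x^2*sin(t/2):
  f_t(t,x)  = 7*x^2*cos(t/2)/2
  f_x(t,x)  = 14*x*sin(t/2)
  f_xx(t,x) = 14*sin(t/2)
Assemble drift = f_t + (1/2) f_xx = 7*x^2*cos(t/2)/2 + 7*sin(t/2) and diffusion = f_x = 14*x*sin(t/2). Substituting x = B_t:
  d(7*B_t^2*sin(t/2)) = (7*B_t^2*cos(t/2)/2 + 7*sin(t/2)) dt + (14*B_t*sin(t/2)) dB_t.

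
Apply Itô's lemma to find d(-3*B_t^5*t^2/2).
d(-3*B_t^5*t^2/2) = (3*B_t^3*t*(-B_t^2 - 5*t)) dt + (-15*B_t^4*t^2/2) dB_t

Itô's formula for f(t, x): d f(t, B_t) = (f_t + (1/2) f_xx) dt + f_x dB_t. Compute partials of f(t, x) = -3*t^2*x^5/2:
  f_t(t,x)  = -3*t*x^5
  f_x(t,x)  = -15*t^2*x^4/2
  f_xx(t,x) = -30*t^2*x^3
Assemble drift = f_t + (1/2) f_xx = 3*t*x^3*(-5*t - x^2) and diffusion = f_x = -15*t^2*x^4/2. Substituting x = B_t:
  d(-3*B_t^5*t^2/2) = (3*B_t^3*t*(-B_t^2 - 5*t)) dt + (-15*B_t^4*t^2/2) dB_t.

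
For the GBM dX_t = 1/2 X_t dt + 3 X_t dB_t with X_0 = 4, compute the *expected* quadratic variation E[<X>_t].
E[<X>_t] = 72*exp(10*t)/5 - 72/5

<X>_t = int_0^t (3 * X_s)^2 ds. Taking expectation inside the integral: E[<X>_t] = 3^2 * int_0^t E[X_s^2] ds. For GBM, E[X_s^2] = x_0^2 * exp((2 mu + sigma^2) s). Integrating:
  E[<X>_t] = 3^2 * 4^2 * (exp((2*(1/2) + 3^2) t) - 1) / (2*(1/2) + 3^2)
           = 3^2 * 4^2 * (exp(10 t) - 1) / 10 = 72*exp(10*t)/5 - 72/5.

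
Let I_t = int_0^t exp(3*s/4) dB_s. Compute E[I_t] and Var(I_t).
E[I_t] = 0; Var(I_t) = 2*exp(3*t/2)/3 - 2/3

The Itô integral of a deterministic integrand f(s) has mean 0 because each increment f(s) * (B_{s+ds} - B_s) has mean 0. By the Itô isometry:
  Var( int_0^t f(s) dB_s ) = E[ (int_0^t f(s) dB_s)^2 ] = int_0^t f(s)^2 ds.
Here f(s) = exp(3*s/4), so f(s)^2 = exp(3*s/2). Integrate:
  int_0^t (exp(3*s/2)) ds = 2*exp(3*t/2)/3 - 2/3.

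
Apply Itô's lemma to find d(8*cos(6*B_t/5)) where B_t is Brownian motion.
d(8*cos(6*B_t/5)) = (-144*cos(6*B_t/5)/25) dt + (-48*sin(6*B_t/5)/5) dB_t

Itô's formula for f(B_t) gives d f(B_t) = f'(B_t) dB_t + (1/2) f''(B_t) dt. Compute derivatives of f(x) = 8*cos(6*x/5):
  f'(x)  = -48*sin(6*x/5)/5
  f''(x) = -288*cos(6*x/5)/25
Substitute x = B_t and multiply the f'' term by 1/2:
  drift     = (1/2) * (-288*cos(6*x/5)/25) evaluated at B_t = -144*cos(6*B_t/5)/25
  diffusion = (-48*sin(6*x/5)/5) evaluated at B_t = -48*sin(6*B_t/5)/5
Therefore d(8*cos(6*B_t/5)) = (-144*cos(6*B_t/5)/25) dt + (-48*sin(6*B_t/5)/5) dB_t.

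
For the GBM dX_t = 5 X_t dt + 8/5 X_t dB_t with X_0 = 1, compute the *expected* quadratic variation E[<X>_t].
E[<X>_t] = 32*exp(314*t/25)/157 - 32/157

<X>_t = int_0^t ((8/5) * X_s)^2 ds. Taking expectation inside the integral: E[<X>_t] = (8/5)^2 * int_0^t E[X_s^2] ds. For GBM, E[X_s^2] = x_0^2 * exp((2 mu + sigma^2) s). Integrating:
  E[<X>_t] = (8/5)^2 * 1^2 * (exp((2*5 + (8/5)^2) t) - 1) / (2*5 + (8/5)^2)
           = (8/5)^2 * 1^2 * (exp((314/25) t) - 1) / (314/25) = 32*exp(314*t/25)/157 - 32/157.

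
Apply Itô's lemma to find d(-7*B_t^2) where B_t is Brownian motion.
d(-7*B_t^2) = (-7) dt + (-14*B_t) dB_t

Itô's formula for f(B_t) gives d f(B_t) = f'(B_t) dB_t + (1/2) f''(B_t) dt. Compute derivatives of f(x) = -7*x^2:
  f'(x)  = -14*x
  f''(x) = -14
Substitute x = B_t and multiply the f'' term by 1/2:
  drift     = (1/2) * (-14) evaluated at B_t = -7
  diffusion = (-14*x) evaluated at B_t = -14*B_t
Therefore d(-7*B_t^2) = (-7) dt + (-14*B_t) dB_t.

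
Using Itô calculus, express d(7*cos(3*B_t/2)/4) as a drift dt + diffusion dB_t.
d(7*cos(3*B_t/2)/4) = (-63*cos(3*B_t/2)/32) dt + (-21*sin(3*B_t/2)/8) dB_t

Itô's formula for f(B_t) gives d f(B_t) = f'(B_t) dB_t + (1/2) f''(B_t) dt. Compute derivatives of f(x) = 7*cos(3*x/2)/4:
  f'(x)  = -21*sin(3*x/2)/8
  f''(x) = -63*cos(3*x/2)/16
Substitute x = B_t and multiply the f'' term by 1/2:
  drift     = (1/2) * (-63*cos(3*x/2)/16) evaluated at B_t = -63*cos(3*B_t/2)/32
  diffusion = (-21*sin(3*x/2)/8) evaluated at B_t = -21*sin(3*B_t/2)/8
Therefore d(7*cos(3*B_t/2)/4) = (-63*cos(3*B_t/2)/32) dt + (-21*sin(3*B_t/2)/8) dB_t.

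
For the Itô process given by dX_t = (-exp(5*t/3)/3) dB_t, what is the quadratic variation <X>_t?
<X>_t = exp(10*t/3)/30 - 1/30

For an Itô process dX_t = a(t) dt + b(t) dB_t, the quadratic variation is <X>_t = int_0^t b(s)^2 ds (the drift term does not contribute). Here b(s) = -exp(5*s/3)/3, so
  b(s)^2 = exp(10*s/3)/9.
Integrating from 0 to t:
  <X>_t = int_0^t (exp(10*s/3)/9) ds = exp(10*t/3)/30 - 1/30.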